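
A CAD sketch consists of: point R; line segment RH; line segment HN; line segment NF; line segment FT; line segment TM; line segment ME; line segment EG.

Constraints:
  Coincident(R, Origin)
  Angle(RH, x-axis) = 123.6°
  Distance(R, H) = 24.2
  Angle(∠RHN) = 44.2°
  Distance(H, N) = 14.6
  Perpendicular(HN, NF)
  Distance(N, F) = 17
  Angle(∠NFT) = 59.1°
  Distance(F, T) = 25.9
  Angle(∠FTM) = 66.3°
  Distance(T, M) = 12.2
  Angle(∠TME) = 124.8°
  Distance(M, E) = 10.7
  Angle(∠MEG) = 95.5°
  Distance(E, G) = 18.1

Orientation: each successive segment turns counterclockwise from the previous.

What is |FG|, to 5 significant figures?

6.7298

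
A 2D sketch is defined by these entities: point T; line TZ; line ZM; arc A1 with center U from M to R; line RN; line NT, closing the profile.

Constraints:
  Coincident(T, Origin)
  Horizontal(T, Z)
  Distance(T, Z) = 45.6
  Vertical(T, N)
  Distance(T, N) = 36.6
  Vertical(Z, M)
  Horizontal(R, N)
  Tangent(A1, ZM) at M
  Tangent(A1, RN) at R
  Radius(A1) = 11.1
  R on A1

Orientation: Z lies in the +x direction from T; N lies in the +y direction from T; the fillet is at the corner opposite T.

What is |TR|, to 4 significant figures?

50.30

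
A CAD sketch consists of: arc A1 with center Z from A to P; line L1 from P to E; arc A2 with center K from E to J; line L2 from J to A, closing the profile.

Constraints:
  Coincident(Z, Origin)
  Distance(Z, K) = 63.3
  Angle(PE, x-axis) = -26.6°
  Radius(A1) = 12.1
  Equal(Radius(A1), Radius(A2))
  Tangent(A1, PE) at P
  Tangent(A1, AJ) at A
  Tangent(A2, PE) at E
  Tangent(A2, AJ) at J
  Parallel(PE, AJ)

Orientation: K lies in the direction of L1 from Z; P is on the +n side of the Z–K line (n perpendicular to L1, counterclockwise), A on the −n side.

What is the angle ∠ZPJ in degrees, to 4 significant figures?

69.08°

Tangency of A1 to both parallel lines with radius 12.1 puts P and A at Z ± 12.1·n: P = (5.418, 10.82), A = (-5.418, -10.82). Equal radii place E and J the same way about K: E = K + 12.1·n = (62.02, -17.52), J = K − 12.1·n = (51.18, -39.16). Then cos ∠ZPJ = PZ·PJ / (|PZ||PJ|), giving 69.08°.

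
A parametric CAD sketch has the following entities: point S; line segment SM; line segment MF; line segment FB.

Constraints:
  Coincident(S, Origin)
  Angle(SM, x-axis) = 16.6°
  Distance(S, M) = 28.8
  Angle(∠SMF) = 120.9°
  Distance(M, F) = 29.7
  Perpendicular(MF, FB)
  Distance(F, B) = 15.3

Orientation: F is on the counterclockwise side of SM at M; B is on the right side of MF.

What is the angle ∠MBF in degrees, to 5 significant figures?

62.745°

S is at the origin; SM runs at 16.6° with length 28.8, so M = 28.8·(cos 16.6°, sin 16.6°) = (27.600, 8.2278). ∠SMF = 120.9°, so MF runs at 16.6° + (180° − 120.9°) = 75.700° from the x-axis; with |MF| = 29.7, F = M + 29.7·(cos 75.700°, sin 75.700°) = (34.936, 37.008). The perpendicularity gives FB at right angles to MF; with |FB| = 15.3 on the right of MF, B = F + 15.3·(0.96902, -0.24700) = (49.762, 33.229). Then cos ∠MBF = BM·BF / (|BM||BF|), giving 62.745°.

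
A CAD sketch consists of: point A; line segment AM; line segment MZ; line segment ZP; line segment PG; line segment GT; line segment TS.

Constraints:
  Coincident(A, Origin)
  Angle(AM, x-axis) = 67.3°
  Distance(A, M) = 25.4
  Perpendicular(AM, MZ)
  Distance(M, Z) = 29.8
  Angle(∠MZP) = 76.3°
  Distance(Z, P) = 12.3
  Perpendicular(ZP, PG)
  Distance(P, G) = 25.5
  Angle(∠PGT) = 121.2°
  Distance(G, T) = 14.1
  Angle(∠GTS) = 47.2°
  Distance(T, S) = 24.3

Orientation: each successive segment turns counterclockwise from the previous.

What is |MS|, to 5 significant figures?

20.045

A is at the origin; AM runs at 67.3° with length 25.4, so M = (9.8020, 23.432). The perpendicularity gives MZ at right angles to AM, so MZ runs at 157.30°; with |MZ| = 29.8, Z = (-17.690, 34.932). ∠MZP = 76.3° gives ZP at -99.000° from the x-axis; with |ZP| = 12.3, P = (-19.614, 22.784). The perpendicularity gives PG at right angles to ZP, so PG runs at -9.0000°; with |PG| = 25.5, G = (5.5723, 18.795). ∠PGT = 121.2° gives GT at 49.800° from the x-axis; with |GT| = 14.1, T = (14.673, 29.564). ∠GTS = 47.2° gives TS at -177.40° from the x-axis; with |TS| = 24.3, S = (-9.6017, 28.462). Then |MS| = |S − M| = 20.045.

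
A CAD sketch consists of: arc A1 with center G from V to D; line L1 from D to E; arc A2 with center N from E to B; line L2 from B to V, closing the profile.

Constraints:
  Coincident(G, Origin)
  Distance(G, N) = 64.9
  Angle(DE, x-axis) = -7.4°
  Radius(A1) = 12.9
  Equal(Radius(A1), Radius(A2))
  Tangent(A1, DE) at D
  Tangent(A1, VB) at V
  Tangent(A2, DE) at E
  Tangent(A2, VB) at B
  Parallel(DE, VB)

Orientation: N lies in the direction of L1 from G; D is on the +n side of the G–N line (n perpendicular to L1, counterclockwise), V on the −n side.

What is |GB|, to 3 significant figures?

66.2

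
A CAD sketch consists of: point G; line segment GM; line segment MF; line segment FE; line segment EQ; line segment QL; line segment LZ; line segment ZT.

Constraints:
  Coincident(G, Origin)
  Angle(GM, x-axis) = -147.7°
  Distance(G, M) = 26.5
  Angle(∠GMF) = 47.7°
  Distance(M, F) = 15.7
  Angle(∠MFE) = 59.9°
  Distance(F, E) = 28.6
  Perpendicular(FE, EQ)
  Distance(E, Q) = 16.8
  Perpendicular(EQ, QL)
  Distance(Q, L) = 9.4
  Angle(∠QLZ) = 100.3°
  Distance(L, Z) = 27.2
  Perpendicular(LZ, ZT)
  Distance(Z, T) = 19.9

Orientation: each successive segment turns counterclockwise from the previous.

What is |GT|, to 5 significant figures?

18.123

∠QLZ = 100.3° gives LZ at 4.4000° from the x-axis; with |LZ| = 27.2, Z = (-1.2656, -1.9344). LZ is perpendicular to ZT, so ZT runs at 94.400°; with |ZT| = 19.9, T = (-2.7923, 17.907). Then |GT| = |T − G| = 18.123.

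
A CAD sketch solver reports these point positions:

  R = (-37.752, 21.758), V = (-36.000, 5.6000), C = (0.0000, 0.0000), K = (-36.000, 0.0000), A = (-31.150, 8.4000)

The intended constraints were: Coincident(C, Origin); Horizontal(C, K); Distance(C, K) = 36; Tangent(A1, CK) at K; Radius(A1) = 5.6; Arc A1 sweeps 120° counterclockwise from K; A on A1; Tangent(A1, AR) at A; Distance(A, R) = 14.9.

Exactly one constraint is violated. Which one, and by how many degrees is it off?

Tangent(A1, AR) at A — off by 3.70°.

C = (0.00, 0.00) ✓; C.y = 0.00, K.y = 0.00 ✓; |CK| = 36.00 ✓; ∠(VK, KC) = 90.00° ✓; |VK| = 5.600 ✓; bearing(V→A) − bearing(V→K) = 120.0° ✓; |VA| = 5.600 ✓; ∠(VA, AR) = 93.70° ✗; |AR| = 14.90 ✓.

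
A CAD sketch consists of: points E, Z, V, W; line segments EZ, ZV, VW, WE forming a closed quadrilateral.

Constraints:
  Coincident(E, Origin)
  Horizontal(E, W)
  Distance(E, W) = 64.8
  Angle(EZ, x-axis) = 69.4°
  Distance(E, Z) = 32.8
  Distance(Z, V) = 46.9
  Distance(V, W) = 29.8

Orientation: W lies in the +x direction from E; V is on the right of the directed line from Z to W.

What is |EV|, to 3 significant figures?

37.5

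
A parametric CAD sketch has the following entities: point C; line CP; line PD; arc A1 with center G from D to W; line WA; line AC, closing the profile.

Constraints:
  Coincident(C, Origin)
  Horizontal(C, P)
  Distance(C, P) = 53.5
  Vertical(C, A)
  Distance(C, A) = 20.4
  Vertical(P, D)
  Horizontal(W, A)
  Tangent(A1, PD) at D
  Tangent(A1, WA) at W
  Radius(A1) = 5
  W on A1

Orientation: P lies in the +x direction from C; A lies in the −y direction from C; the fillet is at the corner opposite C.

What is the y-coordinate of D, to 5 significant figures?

-15.400

C is at the origin; C and P share the same y with |CP| = 53.5 and P on the +x side, so P = (53.500, 0.0000). CA is vertical with |CA| = 20.4 and A on the −y side, so A = (0.0000, -20.400). The virtual corner opposite C is at (53.500, -20.400). Since A1 is tangent to PD there, GD ⟂ PD and A1 meets WA tangentially, so GW is at right angles to WA, with radius 5.0, so the center G sits 5.0 in from both sides at G = (48.500, -15.400). That places the tangent points at D = (53.500, -15.400) on PD and W = (48.500, -20.400) on WA. So D.y = -15.400.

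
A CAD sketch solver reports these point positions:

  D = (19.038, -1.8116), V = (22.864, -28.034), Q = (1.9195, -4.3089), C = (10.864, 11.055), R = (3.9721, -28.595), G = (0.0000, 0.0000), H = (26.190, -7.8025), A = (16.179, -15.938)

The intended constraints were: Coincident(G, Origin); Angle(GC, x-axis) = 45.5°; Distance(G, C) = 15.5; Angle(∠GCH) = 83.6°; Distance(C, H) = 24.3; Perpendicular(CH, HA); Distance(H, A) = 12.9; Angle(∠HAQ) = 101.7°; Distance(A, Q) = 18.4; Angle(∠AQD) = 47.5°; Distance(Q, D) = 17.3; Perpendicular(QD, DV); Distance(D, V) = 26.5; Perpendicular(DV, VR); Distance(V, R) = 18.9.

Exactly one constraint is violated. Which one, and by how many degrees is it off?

Perpendicular(DV, VR) — off by 6.60°.

G = (0.00, 0.00) ✓; GC at 45.50° ✓; |GC| = 15.50 ✓; ∠GCH = 83.60° ✓; |CH| = 24.30 ✓; ∠(CH, HA) = 90.00° ✓; |HA| = 12.90 ✓; ∠HAQ = 101.7° ✓; |AQ| = 18.40 ✓; ∠AQD = 47.50° ✓; |QD| = 17.30 ✓; ∠(QD, DV) = 90.00° ✓; |DV| = 26.50 ✓; ∠(DV, VR) = 96.60° ✗; |VR| = 18.90 ✓.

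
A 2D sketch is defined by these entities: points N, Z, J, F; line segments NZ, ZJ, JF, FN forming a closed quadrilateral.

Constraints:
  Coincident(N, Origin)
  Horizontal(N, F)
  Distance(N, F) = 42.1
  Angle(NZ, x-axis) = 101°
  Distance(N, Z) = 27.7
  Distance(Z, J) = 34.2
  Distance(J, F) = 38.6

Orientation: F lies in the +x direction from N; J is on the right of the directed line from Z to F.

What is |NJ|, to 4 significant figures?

6.960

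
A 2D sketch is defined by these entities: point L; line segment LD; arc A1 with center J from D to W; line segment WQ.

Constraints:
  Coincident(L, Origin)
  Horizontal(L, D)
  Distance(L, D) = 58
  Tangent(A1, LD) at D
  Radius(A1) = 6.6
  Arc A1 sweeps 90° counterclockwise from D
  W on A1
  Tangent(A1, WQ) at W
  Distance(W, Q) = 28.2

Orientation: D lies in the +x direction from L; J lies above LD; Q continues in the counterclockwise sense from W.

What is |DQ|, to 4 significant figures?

35.42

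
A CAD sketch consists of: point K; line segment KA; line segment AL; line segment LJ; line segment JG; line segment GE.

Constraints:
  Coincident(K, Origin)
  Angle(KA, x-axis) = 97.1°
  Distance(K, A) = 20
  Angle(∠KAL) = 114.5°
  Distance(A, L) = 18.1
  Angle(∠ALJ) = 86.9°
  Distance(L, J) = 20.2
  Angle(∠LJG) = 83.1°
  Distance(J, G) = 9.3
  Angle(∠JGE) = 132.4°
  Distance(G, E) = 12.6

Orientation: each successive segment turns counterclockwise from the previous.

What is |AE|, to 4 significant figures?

7.993

K is at the origin; KA runs at 97.1° with length 20.0, so A = (-2.472, 19.85). ∠KAL = 114.5° gives AL at 162.6° from the x-axis; with |AL| = 18.1, L = (-19.74, 25.26). ∠ALJ = 86.9° gives LJ at -104.3° from the x-axis; with |LJ| = 20.2, J = (-24.73, 5.685). ∠LJG = 83.1° gives JG at -7.400° from the x-axis; with |JG| = 9.3, G = (-15.51, 4.487). ∠JGE = 132.4° gives GE at 40.20° from the x-axis; with |GE| = 12.6, E = (-5.887, 12.62). Then |AE| = |E − A| = 7.993.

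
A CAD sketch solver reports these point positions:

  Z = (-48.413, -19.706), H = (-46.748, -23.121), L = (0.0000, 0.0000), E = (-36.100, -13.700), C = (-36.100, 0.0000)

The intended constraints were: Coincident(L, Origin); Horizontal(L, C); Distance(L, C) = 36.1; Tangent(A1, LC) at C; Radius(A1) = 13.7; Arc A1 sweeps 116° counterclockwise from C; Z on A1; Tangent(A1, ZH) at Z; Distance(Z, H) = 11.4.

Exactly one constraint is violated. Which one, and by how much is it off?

Distance(Z, H) = 11.4 — off by 7.60.

L = (0.00, 0.00) ✓; L.y = 0.00, C.y = 0.00 ✓; |LC| = 36.10 ✓; ∠(EC, CL) = 90.00° ✓; |EC| = 13.70 ✓; bearing(E→Z) − bearing(E→C) = 116.0° ✓; |EZ| = 13.70 ✓; ∠(EZ, ZH) = 90.01° ✓; |ZH| = 3.799 ✗.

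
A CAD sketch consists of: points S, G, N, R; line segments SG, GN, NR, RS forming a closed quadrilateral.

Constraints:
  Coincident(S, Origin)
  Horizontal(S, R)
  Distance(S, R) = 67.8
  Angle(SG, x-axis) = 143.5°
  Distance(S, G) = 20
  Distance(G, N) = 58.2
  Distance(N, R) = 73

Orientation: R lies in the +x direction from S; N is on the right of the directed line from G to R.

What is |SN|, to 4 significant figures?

41.97

S is at the origin; SR is horizontal with |SR| = 67.8 and R in +x, so R = (67.8, 0). SG runs at 143.5° with |SG| = 20.0, so G = (-16.08, 11.90). N is determined by |GN| = 58.2 and |NR| = 73.0 together: it lies at the intersection of circle(G, 58.2) and circle(R, 73.0). With |GR| = 84.72, the foot of the radical line on GR is 30.90 from G and the perpendicular offset is √(58.2² − 30.90²) = 49.32. Taking the right-of-GR solution: N = (7.589, -41.27).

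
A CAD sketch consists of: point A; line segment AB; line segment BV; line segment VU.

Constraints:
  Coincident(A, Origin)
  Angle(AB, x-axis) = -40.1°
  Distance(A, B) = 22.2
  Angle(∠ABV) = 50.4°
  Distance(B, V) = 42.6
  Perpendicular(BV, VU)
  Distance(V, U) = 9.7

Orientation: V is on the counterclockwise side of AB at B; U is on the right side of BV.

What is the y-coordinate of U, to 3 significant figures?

28.2

∠ABV = 50.4°, so BV runs at -40.1° + (180° − 50.4°) = 89.5° from the x-axis; with |BV| = 42.6, V = B + 42.6·(cos 89.5°, sin 89.5°) = (17.4, 28.3). BV ⟂ VU; with |VU| = 9.7 on the right of BV, U = V + 9.7·(1.00, -0.00873) = (27.1, 28.2). So U.y = 28.2.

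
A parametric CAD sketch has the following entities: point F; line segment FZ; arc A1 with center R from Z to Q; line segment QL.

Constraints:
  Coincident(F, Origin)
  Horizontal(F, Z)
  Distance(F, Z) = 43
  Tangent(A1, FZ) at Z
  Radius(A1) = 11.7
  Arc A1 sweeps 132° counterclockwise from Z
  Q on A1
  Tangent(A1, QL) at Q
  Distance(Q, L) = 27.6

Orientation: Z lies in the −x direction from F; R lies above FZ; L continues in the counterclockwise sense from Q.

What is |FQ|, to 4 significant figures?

39.47

The tangent condition forces RZ to be normal to FZ, so R = Z + (0, 11.7) = (-43.00, 11.70). On A1, Z sits at bearing -90° from R; a 132° counterclockwise sweep puts Q at bearing 42°, so Q = R + 11.7·(cos 42°, sin 42°) = (-34.31, 19.53). Then |FQ| = |Q − F| = 39.47.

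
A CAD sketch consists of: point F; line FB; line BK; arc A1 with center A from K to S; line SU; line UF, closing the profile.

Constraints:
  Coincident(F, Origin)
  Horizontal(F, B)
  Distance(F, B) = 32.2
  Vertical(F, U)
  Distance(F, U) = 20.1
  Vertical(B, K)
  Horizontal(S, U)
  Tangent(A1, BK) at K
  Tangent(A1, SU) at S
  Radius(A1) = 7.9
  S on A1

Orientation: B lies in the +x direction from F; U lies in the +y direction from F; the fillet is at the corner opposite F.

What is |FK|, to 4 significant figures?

34.43

F is at the origin; FB is horizontal with |FB| = 32.2 and B on the +x side, so B = (32.20, 0.000). FU is vertical with |FU| = 20.1 and U on the +y side, so U = (0.000, 20.10). The virtual corner opposite F is at (32.20, 20.10). Tangency of A1 to BK means the radius AK is perpendicular to BK and tangency of A1 to SU means the radius AS is perpendicular to SU, with radius 7.9, so the center A sits 7.9 in from both sides at A = (24.30, 12.20). That places the tangent points at K = (32.20, 12.20) on BK and S = (24.30, 20.10) on SU. Then |FK| = |K − F| = 34.43.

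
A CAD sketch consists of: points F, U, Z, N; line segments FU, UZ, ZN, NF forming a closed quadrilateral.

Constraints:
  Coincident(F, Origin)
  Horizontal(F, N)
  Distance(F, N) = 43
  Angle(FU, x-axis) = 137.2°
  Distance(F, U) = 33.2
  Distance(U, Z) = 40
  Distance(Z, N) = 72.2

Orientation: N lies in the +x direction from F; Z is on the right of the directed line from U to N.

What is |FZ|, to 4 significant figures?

32.16

F is at the origin; F and N share the same y with |FN| = 43.0 and N in +x, so N = (43.0, 0). FU runs at 137.2° with |FU| = 33.2, so U = (-24.36, 22.56). Z is determined by |UZ| = 40.0 and |ZN| = 72.2 together: it lies at the intersection of circle(U, 40.0) and circle(N, 72.2). With |UN| = 71.04, the foot of the radical line on UN is 10.09 from U and the perpendicular offset is √(40.0² − 10.09²) = 38.71. Taking the right-of-UN solution: Z = (-27.08, -17.35).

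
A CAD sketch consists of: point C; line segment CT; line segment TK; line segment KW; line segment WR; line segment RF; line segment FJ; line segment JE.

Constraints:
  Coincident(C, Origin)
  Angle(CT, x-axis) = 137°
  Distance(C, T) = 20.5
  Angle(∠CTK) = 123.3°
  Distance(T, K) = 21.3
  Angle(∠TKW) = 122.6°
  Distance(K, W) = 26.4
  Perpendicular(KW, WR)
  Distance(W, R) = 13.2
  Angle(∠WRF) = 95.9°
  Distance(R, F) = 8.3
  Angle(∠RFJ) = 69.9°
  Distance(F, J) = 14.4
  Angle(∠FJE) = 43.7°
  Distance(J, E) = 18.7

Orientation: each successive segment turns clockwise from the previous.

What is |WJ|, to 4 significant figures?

4.725

C is at the origin; CT runs at 137.0° with length 20.5, so T = (-14.99, 13.98). ∠CTK = 123.3° gives TK at 80.30° from the x-axis; with |TK| = 21.3, K = (-11.40, 34.98). ∠TKW = 122.6° gives KW at 22.90° from the x-axis; with |KW| = 26.4, W = (12.92, 45.25). The perpendicularity gives WR at right angles to KW, so WR runs at -67.10°; with |WR| = 13.2, R = (18.05, 33.09). ∠WRF = 95.9° gives RF at -151.2° from the x-axis; with |RF| = 8.3, F = (10.78, 29.09). ∠RFJ = 69.9° gives FJ at 98.70° from the x-axis; with |FJ| = 14.4, J = (8.600, 43.33). Then |WJ| = |J − W| = 4.725.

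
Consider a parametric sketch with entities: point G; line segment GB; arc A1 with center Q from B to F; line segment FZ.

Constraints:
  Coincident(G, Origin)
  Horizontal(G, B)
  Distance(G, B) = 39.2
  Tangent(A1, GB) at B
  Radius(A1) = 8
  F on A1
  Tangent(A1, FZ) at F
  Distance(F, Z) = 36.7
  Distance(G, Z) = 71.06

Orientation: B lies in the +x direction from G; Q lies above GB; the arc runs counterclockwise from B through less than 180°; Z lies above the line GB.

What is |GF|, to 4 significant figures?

47.08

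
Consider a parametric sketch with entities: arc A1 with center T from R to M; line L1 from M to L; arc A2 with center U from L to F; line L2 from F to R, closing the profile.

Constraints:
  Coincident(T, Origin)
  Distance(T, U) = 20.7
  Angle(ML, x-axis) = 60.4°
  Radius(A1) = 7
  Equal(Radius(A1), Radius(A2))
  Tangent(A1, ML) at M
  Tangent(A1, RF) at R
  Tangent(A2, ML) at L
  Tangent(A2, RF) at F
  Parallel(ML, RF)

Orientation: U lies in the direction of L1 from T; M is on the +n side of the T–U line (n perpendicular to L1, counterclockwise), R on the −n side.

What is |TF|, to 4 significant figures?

21.85

The slot axis is L1's direction at 60.4°, so u = (cos 60.4°, sin 60.4°) = (0.4939, 0.8695) and n = (−sin 60.4°, cos 60.4°) = (-0.8695, 0.4939). T is at the origin and U lies 20.7 along u from T, so U = 20.7·u = (10.22, 18.00). Tangency of A1 to both parallel lines with radius 7.0 puts M and R at T ± 7.0·n: M = (-6.086, 3.458), R = (6.086, -3.458). Equal radii place L and F the same way about U: L = U + 7.0·n = (4.138, 21.46), F = U − 7.0·n = (16.31, 14.54). Then |TF| = |F − T| = 21.85.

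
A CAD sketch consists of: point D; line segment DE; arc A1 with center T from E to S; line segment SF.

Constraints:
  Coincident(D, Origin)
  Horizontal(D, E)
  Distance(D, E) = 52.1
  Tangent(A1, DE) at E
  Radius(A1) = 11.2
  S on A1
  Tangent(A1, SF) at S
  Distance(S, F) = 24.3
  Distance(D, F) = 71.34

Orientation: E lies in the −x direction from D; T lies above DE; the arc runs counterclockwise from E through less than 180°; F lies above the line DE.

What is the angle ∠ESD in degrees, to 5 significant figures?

89.014°

Checks: |TS| = 11.20 ✓; ∠(TS, SF) = 90.00° ✓; |SF| = 24.30 ✓; |DF| = 71.34 ✓.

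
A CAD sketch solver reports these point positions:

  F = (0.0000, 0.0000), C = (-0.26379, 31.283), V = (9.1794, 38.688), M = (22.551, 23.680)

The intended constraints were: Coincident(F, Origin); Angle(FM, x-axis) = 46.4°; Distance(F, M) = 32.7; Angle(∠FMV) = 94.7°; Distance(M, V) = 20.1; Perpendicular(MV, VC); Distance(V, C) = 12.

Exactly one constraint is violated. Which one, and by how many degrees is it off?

Perpendicular(MV, VC) — off by 3.60°.

F = (0.00, 0.00) ✓; FM at 46.40° ✓; |FM| = 32.70 ✓; ∠FMV = 94.70° ✓; |MV| = 20.10 ✓; ∠(MV, VC) = 86.40° ✗; |VC| = 12.00 ✓.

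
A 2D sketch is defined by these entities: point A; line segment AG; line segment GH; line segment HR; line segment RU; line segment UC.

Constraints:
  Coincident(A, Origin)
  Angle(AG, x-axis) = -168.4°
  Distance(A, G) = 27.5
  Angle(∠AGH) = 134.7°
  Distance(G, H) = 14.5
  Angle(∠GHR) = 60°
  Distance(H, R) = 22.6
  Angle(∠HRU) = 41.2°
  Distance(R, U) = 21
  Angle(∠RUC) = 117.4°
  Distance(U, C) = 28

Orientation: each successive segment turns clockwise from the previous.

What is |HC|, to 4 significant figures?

19.61

A is at the origin; AG runs at -168.4° with length 27.5, so G = (-26.94, -5.530). ∠AGH = 134.7° gives GH at 146.3° from the x-axis; with |GH| = 14.5, H = (-39.00, 2.516). ∠GHR = 60.0° gives HR at 26.30° from the x-axis; with |HR| = 22.6, R = (-18.74, 12.53). ∠HRU = 41.2° gives RU at -112.5° from the x-axis; with |RU| = 21.0, U = (-26.78, -6.872). ∠RUC = 117.4° gives UC at -175.1° from the x-axis; with |UC| = 28.0, C = (-54.68, -9.264). Then |HC| = |C − H| = 19.61.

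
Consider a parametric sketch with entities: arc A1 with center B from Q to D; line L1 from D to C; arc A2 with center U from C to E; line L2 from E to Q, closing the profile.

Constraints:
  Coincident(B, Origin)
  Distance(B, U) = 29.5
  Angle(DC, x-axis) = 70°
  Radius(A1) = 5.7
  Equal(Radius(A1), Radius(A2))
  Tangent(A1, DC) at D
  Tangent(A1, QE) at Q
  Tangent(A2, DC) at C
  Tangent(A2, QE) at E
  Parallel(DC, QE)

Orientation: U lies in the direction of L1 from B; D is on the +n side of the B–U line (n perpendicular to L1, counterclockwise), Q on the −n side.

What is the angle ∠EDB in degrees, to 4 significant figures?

68.87°

Tangency of A1 to both parallel lines with radius 5.7 puts D and Q at B ± 5.7·n: D = (-5.356, 1.950), Q = (5.356, -1.950). Equal radii place C and E the same way about U: C = U + 5.7·n = (4.733, 29.67), E = U − 5.7·n = (15.45, 25.77). Then cos ∠EDB = DE·DB / (|DE||DB|), giving 68.87°.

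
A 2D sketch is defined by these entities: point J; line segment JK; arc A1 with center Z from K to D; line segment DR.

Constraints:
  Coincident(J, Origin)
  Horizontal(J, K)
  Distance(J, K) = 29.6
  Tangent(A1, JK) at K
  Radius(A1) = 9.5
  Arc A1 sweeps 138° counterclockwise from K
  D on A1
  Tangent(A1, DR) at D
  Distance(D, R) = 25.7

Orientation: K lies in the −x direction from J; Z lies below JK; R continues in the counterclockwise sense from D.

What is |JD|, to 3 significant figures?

39.6

Since A1 is tangent to JK there, ZK ⟂ JK, so Z = K + (0, -9.5) = (-29.6, -9.50). On A1, K sits at bearing 90° from Z; a 138° counterclockwise sweep puts D at bearing 228°, so D = Z + 9.5·(cos 228°, sin 228°) = (-36.0, -16.6). Then |JD| = |D − J| = 39.6.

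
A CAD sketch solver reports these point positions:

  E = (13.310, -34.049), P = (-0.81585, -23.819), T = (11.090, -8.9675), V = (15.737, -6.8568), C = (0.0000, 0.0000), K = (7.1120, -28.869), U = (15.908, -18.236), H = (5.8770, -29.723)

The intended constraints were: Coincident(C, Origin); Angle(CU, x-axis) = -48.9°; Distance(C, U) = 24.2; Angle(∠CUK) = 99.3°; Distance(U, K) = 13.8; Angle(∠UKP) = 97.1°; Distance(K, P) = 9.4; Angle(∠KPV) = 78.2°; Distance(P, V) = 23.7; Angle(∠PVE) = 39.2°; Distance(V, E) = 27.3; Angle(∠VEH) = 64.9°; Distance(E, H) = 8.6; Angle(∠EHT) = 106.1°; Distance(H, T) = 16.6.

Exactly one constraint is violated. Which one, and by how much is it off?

Distance(H, T) = 16.6 — off by 4.80.

C = (0.00, 0.00) ✓; CU at -48.90° ✓; |CU| = 24.20 ✓; ∠CUK = 99.30° ✓; |UK| = 13.80 ✓; ∠UKP = 97.10° ✓; |KP| = 9.400 ✓; ∠KPV = 78.20° ✓; |PV| = 23.70 ✓; ∠PVE = 39.20° ✓; |VE| = 27.30 ✓; ∠VEH = 64.90° ✓; |EH| = 8.600 ✓; ∠EHT = 106.1° ✓; |HT| = 21.40 ✗.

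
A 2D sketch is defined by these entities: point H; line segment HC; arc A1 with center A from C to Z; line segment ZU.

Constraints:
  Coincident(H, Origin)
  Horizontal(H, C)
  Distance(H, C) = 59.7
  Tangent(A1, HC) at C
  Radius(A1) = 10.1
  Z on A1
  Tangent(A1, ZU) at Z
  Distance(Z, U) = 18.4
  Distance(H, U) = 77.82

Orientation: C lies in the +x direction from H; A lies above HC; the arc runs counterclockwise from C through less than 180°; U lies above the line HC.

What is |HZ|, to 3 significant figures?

70.1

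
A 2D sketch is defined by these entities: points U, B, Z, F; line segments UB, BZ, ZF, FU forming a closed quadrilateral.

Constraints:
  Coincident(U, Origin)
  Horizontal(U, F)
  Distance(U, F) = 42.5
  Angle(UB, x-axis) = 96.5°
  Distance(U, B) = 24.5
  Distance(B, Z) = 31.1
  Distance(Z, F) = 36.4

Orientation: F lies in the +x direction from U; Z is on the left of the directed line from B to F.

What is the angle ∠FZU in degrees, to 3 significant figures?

64.4°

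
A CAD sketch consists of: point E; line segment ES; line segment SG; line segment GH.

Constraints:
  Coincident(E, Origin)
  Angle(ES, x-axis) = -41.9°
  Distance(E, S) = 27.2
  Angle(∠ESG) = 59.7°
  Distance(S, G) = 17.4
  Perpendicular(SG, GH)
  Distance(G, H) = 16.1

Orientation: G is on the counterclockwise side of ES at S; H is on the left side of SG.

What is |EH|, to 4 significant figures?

8.249

E is at the origin; ES runs at -41.9° with length 27.2, so S = 27.2·(cos -41.9°, sin -41.9°) = (20.25, -18.17). ∠ESG = 59.7°, so SG runs at -41.9° + (180° − 59.7°) = 78.40° from the x-axis; with |SG| = 17.4, G = S + 17.4·(cos 78.40°, sin 78.40°) = (23.74, -1.120). The perpendicularity gives GH at right angles to SG; with |GH| = 16.1 on the left of SG, H = G + 16.1·(-0.9796, 0.2011) = (7.973, 2.117). Then |EH| = |H − E| = 8.249.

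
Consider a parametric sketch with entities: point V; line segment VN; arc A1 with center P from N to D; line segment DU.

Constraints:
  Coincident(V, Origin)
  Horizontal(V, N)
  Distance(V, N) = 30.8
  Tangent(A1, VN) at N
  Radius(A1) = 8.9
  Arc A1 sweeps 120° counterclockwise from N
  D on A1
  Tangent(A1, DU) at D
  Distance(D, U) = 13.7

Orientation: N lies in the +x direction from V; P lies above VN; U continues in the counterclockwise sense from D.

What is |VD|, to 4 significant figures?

40.76

V is at the origin; VN is horizontal with |VN| = 30.8 and N on the +x side, so N = (30.80, 0.000). The tangent condition forces PN to be normal to VN, so P = N + (0, 8.9) = (30.80, 8.900). On A1, N sits at bearing -90° from P; a 120° counterclockwise sweep puts D at bearing 30°, so D = P + 8.9·(cos 30°, sin 30°) = (38.51, 13.35). Then |VD| = |D − V| = 40.76.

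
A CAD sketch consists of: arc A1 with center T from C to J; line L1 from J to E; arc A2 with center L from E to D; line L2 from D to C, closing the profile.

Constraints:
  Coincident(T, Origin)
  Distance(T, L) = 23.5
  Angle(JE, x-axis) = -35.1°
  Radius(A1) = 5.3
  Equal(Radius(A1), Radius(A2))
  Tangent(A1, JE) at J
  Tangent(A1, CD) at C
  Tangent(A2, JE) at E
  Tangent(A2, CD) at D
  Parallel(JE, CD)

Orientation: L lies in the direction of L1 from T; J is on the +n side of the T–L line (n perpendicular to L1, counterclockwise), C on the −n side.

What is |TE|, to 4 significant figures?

24.09

The slot axis is L1's direction at -35.1°, so u = (cos -35.1°, sin -35.1°) = (0.8181, -0.5750) and n = (−sin -35.1°, cos -35.1°) = (0.5750, 0.8181). T is at the origin and L lies 23.5 along u from T, so L = 23.5·u = (19.23, -13.51). Tangency of A1 to both parallel lines with radius 5.3 puts J and C at T ± 5.3·n: J = (3.048, 4.336), C = (-3.048, -4.336). Equal radii place E and D the same way about L: E = L + 5.3·n = (22.27, -9.176), D = L − 5.3·n = (16.18, -17.85). Then |TE| = |E − T| = 24.09.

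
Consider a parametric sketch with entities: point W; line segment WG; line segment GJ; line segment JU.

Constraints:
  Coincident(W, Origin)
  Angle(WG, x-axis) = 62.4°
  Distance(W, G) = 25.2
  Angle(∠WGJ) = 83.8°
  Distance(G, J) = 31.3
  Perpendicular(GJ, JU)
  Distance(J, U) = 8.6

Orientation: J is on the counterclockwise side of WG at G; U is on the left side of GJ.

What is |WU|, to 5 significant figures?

32.976

∠WGJ = 83.8°, so GJ runs at 62.4° + (180° − 83.8°) = 158.60° from the x-axis; with |GJ| = 31.3, J = G + 31.3·(cos 158.60°, sin 158.60°) = (-17.467, 33.753). GJ is perpendicular to JU; with |JU| = 8.6 on the left of GJ, U = J + 8.6·(-0.36488, -0.93106) = (-20.605, 25.746). Then |WU| = |U − W| = 32.976.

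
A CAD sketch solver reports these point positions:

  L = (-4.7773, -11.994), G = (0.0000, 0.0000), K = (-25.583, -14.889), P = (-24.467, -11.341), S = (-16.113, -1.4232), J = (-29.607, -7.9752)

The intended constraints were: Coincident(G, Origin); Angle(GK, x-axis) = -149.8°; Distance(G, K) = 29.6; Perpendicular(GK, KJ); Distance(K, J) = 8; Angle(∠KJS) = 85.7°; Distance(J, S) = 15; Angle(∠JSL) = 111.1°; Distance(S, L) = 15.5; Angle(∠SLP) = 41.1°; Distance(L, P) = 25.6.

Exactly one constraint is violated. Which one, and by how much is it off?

Distance(L, P) = 25.6 — off by 5.90.

G = (0.00, 0.00) ✓; GK at -149.8° ✓; |GK| = 29.60 ✓; ∠(GK, KJ) = 90.00° ✓; |KJ| = 8.000 ✓; ∠KJS = 85.70° ✓; |JS| = 15.00 ✓; ∠JSL = 111.1° ✓; |SL| = 15.50 ✓; ∠SLP = 41.10° ✓; |LP| = 19.70 ✗.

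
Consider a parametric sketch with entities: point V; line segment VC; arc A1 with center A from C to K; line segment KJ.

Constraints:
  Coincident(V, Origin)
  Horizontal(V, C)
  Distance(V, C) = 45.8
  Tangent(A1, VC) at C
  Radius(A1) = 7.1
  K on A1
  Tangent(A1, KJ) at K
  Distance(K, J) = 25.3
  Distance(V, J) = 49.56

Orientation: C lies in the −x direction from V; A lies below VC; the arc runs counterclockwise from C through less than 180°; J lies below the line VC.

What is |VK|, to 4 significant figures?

52.88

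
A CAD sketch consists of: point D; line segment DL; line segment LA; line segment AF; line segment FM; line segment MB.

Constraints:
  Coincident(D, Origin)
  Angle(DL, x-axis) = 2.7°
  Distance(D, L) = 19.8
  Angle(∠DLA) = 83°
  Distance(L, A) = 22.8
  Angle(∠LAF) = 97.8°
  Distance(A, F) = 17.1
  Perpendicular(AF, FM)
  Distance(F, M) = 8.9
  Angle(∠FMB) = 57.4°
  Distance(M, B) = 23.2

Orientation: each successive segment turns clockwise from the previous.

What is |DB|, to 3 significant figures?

32.7

D is at the origin; DL runs at 2.7° with length 19.8, so L = (19.8, 0.933). ∠DLA = 83.0° gives LA at -94.3° from the x-axis; with |LA| = 22.8, A = (18.1, -21.8). ∠LAF = 97.8° gives AF at -176° from the x-axis; with |AF| = 17.1, F = (1.00, -22.8). The perpendicularity gives FM at right angles to AF, so FM runs at 93.5°; with |FM| = 8.9, M = (0.457, -14.0). ∠FMB = 57.4° gives MB at -29.1° from the x-axis; with |MB| = 23.2, B = (20.7, -25.2). Then |DB| = |B − D| = 32.7.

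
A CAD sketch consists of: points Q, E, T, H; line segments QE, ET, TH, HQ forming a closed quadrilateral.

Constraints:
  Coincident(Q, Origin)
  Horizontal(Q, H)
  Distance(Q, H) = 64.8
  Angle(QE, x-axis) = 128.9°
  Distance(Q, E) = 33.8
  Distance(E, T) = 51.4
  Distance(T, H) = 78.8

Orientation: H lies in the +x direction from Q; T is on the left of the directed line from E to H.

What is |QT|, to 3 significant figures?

63.8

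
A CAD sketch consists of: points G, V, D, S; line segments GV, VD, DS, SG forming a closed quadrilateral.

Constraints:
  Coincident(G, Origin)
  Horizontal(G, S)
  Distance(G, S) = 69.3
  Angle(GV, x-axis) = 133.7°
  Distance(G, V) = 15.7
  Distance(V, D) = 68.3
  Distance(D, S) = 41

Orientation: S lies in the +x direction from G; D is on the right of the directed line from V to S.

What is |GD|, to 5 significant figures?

52.790

Checks: |GS| = 69.30 ✓; |GV| = 15.70 ✓; |VD| = 68.30 ✓; |DS| = 41.00 ✓.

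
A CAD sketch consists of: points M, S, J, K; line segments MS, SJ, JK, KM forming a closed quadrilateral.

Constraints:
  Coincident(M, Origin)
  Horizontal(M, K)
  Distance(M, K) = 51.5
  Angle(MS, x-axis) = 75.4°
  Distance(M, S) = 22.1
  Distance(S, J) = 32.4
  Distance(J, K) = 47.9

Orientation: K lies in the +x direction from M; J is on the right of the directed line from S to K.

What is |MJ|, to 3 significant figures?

12.0

M is at the origin; M and K share the same y with |MK| = 51.5 and K in +x, so K = (51.5, 0). MS runs at 75.4° with |MS| = 22.1, so S = (5.57, 21.4). J is determined by |SJ| = 32.4 and |JK| = 47.9 together: it lies at the intersection of circle(S, 32.4) and circle(K, 47.9). With |SK| = 50.7, the foot of the radical line on SK is 13.0 from S and the perpendicular offset is √(32.4² − 13.0²) = 29.7. Taking the right-of-SK solution: J = (4.88, -11.0).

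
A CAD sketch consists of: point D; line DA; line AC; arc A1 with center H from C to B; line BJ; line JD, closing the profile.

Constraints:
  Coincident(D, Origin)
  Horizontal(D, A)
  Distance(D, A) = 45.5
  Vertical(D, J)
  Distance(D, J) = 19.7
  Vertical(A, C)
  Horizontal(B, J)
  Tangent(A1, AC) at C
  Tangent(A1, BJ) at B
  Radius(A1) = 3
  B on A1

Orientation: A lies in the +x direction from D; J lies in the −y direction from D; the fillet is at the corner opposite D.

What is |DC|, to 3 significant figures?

48.5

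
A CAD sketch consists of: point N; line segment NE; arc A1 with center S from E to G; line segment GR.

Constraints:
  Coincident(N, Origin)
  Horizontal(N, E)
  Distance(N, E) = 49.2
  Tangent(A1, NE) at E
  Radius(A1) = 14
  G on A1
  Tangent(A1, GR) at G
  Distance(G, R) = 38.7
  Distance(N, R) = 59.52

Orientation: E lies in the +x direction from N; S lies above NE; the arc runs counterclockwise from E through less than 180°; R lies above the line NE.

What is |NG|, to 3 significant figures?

63.6

Checks: |SE| = 14.00 ✓; |SG| = 14.00 ✓; ∠(SG, GR) = 90.00° ✓; |GR| = 38.70 ✓; |NR| = 59.52 ✓.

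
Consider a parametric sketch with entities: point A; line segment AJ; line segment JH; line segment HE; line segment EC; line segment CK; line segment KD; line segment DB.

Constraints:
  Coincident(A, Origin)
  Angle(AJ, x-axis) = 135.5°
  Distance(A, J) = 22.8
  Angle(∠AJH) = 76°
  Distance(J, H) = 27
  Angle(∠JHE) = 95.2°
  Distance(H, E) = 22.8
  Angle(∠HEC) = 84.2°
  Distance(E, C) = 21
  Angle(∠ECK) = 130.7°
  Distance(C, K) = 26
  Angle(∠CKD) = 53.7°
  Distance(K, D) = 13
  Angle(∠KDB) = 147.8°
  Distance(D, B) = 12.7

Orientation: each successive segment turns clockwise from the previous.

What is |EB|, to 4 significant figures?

20.20

A is at the origin; AJ runs at 135.5° with length 22.8, so J = (-16.26, 15.98). ∠AJH = 76.0° gives JH at 31.50° from the x-axis; with |JH| = 27.0, H = (6.759, 30.09). ∠JHE = 95.2° gives HE at -53.30° from the x-axis; with |HE| = 22.8, E = (20.39, 11.81). ∠HEC = 84.2° gives EC at -149.1° from the x-axis; with |EC| = 21.0, C = (2.366, 1.023). ∠ECK = 130.7° gives CK at 161.6° from the x-axis; with |CK| = 26.0, K = (-22.31, 9.230). ∠CKD = 53.7° gives KD at 35.30° from the x-axis; with |KD| = 13.0, D = (-11.70, 16.74). ∠KDB = 147.8° gives DB at 3.100° from the x-axis; with |DB| = 12.7, B = (0.9861, 17.43). Then |EB| = |B − E| = 20.20.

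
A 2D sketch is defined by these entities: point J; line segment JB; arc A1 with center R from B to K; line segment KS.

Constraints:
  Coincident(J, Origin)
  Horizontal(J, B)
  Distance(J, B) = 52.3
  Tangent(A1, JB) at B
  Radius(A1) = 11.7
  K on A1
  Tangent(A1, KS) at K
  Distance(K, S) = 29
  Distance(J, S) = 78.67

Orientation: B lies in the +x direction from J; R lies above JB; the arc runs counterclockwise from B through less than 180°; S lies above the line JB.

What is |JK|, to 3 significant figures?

64.6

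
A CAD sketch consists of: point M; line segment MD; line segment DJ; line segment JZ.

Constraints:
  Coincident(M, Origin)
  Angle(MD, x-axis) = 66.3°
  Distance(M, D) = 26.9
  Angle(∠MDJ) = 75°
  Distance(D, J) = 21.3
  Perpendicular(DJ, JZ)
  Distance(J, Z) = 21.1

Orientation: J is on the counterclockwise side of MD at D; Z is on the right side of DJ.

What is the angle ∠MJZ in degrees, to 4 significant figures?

151.1°

M is at the origin; MD runs at 66.3° with length 26.9, so D = 26.9·(cos 66.3°, sin 66.3°) = (10.81, 24.63). ∠MDJ = 75.0°, so DJ runs at 66.3° + (180° − 75.0°) = 171.3° from the x-axis; with |DJ| = 21.3, J = D + 21.3·(cos 171.3°, sin 171.3°) = (-10.24, 27.85). DJ ⟂ JZ; with |JZ| = 21.1 on the right of DJ, Z = J + 21.1·(0.1513, 0.9885) = (-7.051, 48.71). Then cos ∠MJZ = JM·JZ / (|JM||JZ|), giving 151.1°.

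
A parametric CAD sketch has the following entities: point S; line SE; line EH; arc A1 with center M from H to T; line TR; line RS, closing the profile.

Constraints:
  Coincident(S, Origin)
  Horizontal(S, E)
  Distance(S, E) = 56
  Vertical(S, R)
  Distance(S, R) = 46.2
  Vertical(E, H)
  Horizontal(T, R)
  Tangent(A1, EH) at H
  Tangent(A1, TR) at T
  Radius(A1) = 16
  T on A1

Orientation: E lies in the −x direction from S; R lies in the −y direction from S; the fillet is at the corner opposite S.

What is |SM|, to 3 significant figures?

50.1

SR is vertical with |SR| = 46.2 and R on the −y side, so R = (0.00, -46.2). The virtual corner opposite S is at (-56.0, -46.2). Tangency of A1 to EH means the radius MH is perpendicular to EH and A1 meets TR tangentially, so MT is at right angles to TR, with radius 16.0, so the center M sits 16.0 in from both sides at M = (-40.0, -30.2). Then |SM| = |M − S| = 50.1.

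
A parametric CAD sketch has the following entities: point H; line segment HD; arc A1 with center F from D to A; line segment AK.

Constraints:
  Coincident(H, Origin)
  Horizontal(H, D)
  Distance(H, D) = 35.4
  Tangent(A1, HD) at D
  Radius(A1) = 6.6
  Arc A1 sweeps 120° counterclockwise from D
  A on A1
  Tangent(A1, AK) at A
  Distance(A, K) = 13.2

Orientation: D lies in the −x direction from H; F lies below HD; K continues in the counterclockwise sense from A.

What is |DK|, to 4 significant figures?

21.35

H is at the origin; H and D share the same y with |HD| = 35.4 and D on the −x side, so D = (-35.40, 0.000). Since A1 is tangent to HD there, FD ⟂ HD, so F = D + (0, -6.6) = (-35.40, -6.600). On A1, D sits at bearing 90° from F; a 120° counterclockwise sweep puts A at bearing 210°, so A = F + 6.6·(cos 210°, sin 210°) = (-41.12, -9.900). Tangency of A1 to AK means the radius FA is perpendicular to AK, so AK runs along (−sin 210°, cos 210°); with |AK| = 13.2, K = (-34.52, -21.33). Then |DK| = |K − D| = 21.35.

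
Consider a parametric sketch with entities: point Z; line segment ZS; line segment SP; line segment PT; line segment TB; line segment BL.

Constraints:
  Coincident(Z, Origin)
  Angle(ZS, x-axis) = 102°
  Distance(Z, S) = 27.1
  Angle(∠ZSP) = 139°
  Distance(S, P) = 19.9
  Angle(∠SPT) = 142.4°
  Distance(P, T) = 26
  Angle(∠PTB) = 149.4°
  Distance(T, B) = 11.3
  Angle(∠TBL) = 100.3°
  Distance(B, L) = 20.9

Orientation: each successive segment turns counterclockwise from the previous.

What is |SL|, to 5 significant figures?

46.173

∠PTB = 149.4° gives TB at -148.80° from the x-axis; with |TB| = 11.3, B = (-57.191, 32.358). ∠TBL = 100.3° gives BL at -69.100° from the x-axis; with |BL| = 20.9, L = (-49.736, 12.833). Then |SL| = |L − S| = 46.173.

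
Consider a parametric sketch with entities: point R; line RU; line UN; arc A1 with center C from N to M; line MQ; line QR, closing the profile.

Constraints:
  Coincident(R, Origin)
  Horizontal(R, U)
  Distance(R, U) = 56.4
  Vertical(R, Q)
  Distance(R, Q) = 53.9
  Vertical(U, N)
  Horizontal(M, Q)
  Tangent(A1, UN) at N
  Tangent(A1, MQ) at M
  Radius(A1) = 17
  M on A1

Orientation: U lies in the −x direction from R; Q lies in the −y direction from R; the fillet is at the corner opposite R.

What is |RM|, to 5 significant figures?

66.765

R is at the origin; RU is horizontal with |RU| = 56.4 and U on the −x side, so U = (-56.400, 0.0000). R and Q share the same x with |RQ| = 53.9 and Q on the −y side, so Q = (0.0000, -53.900). The virtual corner opposite R is at (-56.400, -53.900). The tangent condition forces CN to be normal to UN and the tangent condition forces CM to be normal to MQ, with radius 17.0, so the center C sits 17.0 in from both sides at C = (-39.400, -36.900). That places the tangent points at N = (-56.400, -36.900) on UN and M = (-39.400, -53.900) on MQ. Then |RM| = |M − R| = 66.765.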